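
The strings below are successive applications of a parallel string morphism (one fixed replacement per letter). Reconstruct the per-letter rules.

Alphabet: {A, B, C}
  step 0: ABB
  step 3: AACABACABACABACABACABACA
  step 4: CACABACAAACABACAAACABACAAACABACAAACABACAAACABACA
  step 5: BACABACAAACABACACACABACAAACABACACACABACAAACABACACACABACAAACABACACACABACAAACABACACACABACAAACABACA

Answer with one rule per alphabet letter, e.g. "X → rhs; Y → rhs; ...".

A->CA, B->AA, C->BA

  step 4 ⇒ step 5: CACABACAAACABACAAACABACAAACABACAAACABACAAACABACA ⇒ BA·CA·BA·CA·AA·CA·BA·CA·CA·CA·BA·CA·AA·CA·BA·CA·CA·CA·BA·CA·AA·CA·BA·CA·CA·CA·BA·CA·AA·CA·BA·CA·CA·CA·BA·CA·AA·CA·BA·CA·CA·CA·BA·CA·AA·CA·BA·CA
    A ↦ CA
    B ↦ AA
    C ↦ BA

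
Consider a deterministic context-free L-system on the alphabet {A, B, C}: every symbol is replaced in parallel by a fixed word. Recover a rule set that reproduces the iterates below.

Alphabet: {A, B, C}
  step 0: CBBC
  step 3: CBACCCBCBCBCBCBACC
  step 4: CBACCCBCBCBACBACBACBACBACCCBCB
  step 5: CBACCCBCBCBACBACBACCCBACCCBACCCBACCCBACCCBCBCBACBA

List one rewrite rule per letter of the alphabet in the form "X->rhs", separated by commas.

A->CC, B->A, C->CB

  step 4 ⇒ step 5: CBACCCBCBCBACBACBACBACBACCCBCB ⇒ CB·A·CC·CB·CB·CB·A·CB·A·CB·A·CC·CB·A·CC·CB·A·CC·CB·A·CC·CB·A·CC·CB·CB·CB·A·CB·A
    A ↦ CC
    B ↦ A
    C ↦ CB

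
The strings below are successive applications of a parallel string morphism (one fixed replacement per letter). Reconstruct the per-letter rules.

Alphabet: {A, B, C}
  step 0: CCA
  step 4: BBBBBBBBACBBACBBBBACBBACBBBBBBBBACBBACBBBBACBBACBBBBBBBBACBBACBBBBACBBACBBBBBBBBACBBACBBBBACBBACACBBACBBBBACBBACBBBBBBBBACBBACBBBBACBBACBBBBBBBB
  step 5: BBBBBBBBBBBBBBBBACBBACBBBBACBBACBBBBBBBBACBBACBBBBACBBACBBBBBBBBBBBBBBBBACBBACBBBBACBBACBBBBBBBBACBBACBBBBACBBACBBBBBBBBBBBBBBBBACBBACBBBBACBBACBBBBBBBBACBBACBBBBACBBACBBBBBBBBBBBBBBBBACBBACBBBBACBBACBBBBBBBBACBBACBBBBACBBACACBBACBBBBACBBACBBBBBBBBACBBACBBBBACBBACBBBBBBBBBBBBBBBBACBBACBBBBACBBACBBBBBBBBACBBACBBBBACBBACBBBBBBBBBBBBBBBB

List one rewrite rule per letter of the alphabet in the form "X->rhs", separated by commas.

A->ACB, B->BB, C->BAC

  step 4 ⇒ step 5: BBBBBBBBACBBACBBBBACBBACBBBBBBBBACBBACBBBBACBBACBBBBBBBBACBBACBBBBACBBACBBBBBBBBACBBACBBBBACBBACACBBACBBBBACBBACBBBBBBBBACBBACBBBBACBBACBBBBBBBB ⇒ BB·BB·BB·BB·BB·BB·BB·BB·ACB·BAC·BB·BB·ACB·BAC·BB·BB·BB·BB·ACB·BAC·BB·BB·ACB·BAC·BB·BB·BB·BB·BB·BB·BB·BB·ACB·BAC·BB·BB·ACB·BAC·BB·BB·BB·BB·ACB·BAC·BB·BB·ACB·BAC·BB·BB·BB·BB·BB·BB·BB·BB·ACB·BAC·BB·BB·ACB·BAC·BB·BB·BB·BB·ACB·BAC·BB·BB·ACB·BAC·BB·BB·BB·BB·BB·BB·BB·BB·ACB·BAC·BB·BB·ACB·BAC·BB·BB·BB·BB·ACB·BAC·BB·BB·ACB·BAC·ACB·BAC·BB·BB·ACB·BAC·BB·BB·BB·BB·ACB·BAC·BB·BB·ACB·BAC·BB·BB·BB·BB·BB·BB·BB·BB·ACB·BAC·BB·BB·ACB·BAC·BB·BB·BB·BB·ACB·BAC·BB·BB·ACB·BAC·BB·BB·BB·BB·BB·BB·BB·BB
    A ↦ ACB
    B ↦ BB
    C ↦ BAC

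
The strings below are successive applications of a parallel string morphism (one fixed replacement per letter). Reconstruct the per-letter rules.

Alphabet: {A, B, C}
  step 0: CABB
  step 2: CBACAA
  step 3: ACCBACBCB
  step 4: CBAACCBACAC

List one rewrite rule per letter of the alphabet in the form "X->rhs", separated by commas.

A->CB, B->C, C->A

  step 3 ⇒ step 4: ACCBACBCB ⇒ CB·A·A·C·CB·A·C·A·C
    A ↦ CB
    B ↦ C
    C ↦ A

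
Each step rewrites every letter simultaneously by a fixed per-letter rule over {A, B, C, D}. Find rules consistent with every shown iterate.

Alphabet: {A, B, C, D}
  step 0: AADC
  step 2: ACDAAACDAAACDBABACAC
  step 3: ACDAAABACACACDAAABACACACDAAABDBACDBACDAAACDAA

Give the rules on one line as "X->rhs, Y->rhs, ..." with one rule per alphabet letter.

A->AC, B->DB, C->DAA, D->AB

  step 2 ⇒ step 3: ACDAAACDAAACDBABACAC ⇒ AC·DAA·AB·AC·AC·AC·DAA·AB·AC·AC·AC·DAA·AB·DB·AC·DB·AC·DAA·AC·DAA
    A ↦ AC
    B ↦ DB
    C ↦ DAA
    D ↦ AB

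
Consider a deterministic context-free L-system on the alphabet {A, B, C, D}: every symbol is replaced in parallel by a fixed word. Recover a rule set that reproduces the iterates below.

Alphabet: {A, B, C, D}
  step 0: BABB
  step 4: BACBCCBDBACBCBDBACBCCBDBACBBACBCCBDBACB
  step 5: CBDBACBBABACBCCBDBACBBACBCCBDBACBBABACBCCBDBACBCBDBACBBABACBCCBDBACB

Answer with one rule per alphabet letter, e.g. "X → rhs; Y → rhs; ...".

  step 4 ⇒ step 5: BACBCCBDBACBCBDBACBCCBDBACBBACBCCBDBACB ⇒ CB·D·BA·CB·BA·BA·CB·C·CB·D·BA·CB·BA·CB·C·CB·D·BA·CB·BA·BA·CB·C·CB·D·BA·CB·CB·D·BA·CB·BA·BA·CB·C·CB·D·BA·CB
    A ↦ D
    B ↦ CB
    C ↦ BA
    D ↦ C

A->D, B->CB, C->BA, D->C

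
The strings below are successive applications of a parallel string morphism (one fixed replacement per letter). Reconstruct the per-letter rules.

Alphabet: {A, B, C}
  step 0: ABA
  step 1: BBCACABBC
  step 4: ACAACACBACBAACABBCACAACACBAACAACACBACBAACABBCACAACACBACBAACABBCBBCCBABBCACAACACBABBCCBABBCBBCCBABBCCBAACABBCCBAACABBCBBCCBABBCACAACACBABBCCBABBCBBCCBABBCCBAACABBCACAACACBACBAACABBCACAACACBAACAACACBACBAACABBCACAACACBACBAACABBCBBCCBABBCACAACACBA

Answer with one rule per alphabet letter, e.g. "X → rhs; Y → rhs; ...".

  step 0 ⇒ step 1: ABA ⇒ BBC·ACA·BBC
    A ↦ BBC
    B ↦ ACA
    C ↦ CBA  (constrained at step 1)

A->BBC, B->ACA, C->CBA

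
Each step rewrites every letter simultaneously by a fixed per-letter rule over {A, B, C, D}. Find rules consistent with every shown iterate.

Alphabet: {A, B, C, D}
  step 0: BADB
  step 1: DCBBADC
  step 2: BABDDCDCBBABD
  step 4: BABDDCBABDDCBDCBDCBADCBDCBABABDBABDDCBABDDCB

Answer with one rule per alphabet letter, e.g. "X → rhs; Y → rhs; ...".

A->B, B->DC, C->BD, D->BA

  step 1 ⇒ step 2: DCBBADC ⇒ BA·BD·DC·DC·B·BA·BD
    A ↦ B
    B ↦ DC
    C ↦ BD
    D ↦ BA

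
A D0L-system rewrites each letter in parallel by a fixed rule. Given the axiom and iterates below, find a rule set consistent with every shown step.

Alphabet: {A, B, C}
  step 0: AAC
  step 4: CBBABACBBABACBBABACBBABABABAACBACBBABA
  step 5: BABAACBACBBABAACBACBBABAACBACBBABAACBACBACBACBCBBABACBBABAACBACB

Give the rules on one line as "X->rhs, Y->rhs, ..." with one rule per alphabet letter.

A->CB, B->A, C->BAB

  step 4 ⇒ step 5: CBBABACBBABACBBABACBBABABABAACBACBBABA ⇒ BAB·A·A·CB·A·CB·BAB·A·A·CB·A·CB·BAB·A·A·CB·A·CB·BAB·A·A·CB·A·CB·A·CB·A·CB·CB·BAB·A·CB·BAB·A·A·CB·A·CB
    A ↦ CB
    B ↦ A
    C ↦ BAB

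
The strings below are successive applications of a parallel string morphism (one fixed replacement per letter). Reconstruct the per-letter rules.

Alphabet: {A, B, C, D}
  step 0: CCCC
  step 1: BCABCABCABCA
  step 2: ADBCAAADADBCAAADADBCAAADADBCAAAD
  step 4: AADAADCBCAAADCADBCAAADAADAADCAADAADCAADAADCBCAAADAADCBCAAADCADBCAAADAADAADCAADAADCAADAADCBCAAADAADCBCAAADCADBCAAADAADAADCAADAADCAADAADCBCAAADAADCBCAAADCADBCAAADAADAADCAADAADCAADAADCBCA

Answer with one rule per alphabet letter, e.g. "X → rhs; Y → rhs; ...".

A->AAD, B->AD, C->BCA, D->C

  step 1 ⇒ step 2: BCABCABCABCA ⇒ AD·BCA·AAD·AD·BCA·AAD·AD·BCA·AAD·AD·BCA·AAD
    A ↦ AAD
    B ↦ AD
    C ↦ BCA
    D ↦ C  (constrained at step 2)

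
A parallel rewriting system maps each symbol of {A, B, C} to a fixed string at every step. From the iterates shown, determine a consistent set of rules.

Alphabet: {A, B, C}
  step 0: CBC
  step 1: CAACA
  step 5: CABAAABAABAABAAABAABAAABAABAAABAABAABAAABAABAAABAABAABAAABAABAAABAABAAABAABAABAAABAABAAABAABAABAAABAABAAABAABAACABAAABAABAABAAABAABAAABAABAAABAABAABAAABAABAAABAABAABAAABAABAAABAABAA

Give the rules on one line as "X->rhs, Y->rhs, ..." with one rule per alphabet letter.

  step 0 ⇒ step 1: CBC ⇒ CA·A·CA
    B ↦ A
    C ↦ CA
    A ↦ BAA  (constrained at step 1)

A->BAA, B->A, C->CA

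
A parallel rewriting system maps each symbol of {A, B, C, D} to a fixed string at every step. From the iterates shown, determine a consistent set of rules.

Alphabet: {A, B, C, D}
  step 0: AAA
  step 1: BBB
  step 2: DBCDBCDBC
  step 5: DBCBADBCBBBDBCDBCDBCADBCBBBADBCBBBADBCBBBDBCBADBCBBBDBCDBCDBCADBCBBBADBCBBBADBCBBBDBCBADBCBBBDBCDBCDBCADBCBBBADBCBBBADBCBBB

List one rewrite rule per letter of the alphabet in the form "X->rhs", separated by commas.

A->B, B->DBC, C->BBB, D->A

  step 1 ⇒ step 2: BBB ⇒ DBC·DBC·DBC
    B ↦ DBC
  step 0 ⇒ step 1: AAA ⇒ B·B·B
    A ↦ B
    C ↦ BBB  (constrained at step 2)
    D ↦ A  (constrained at step 2)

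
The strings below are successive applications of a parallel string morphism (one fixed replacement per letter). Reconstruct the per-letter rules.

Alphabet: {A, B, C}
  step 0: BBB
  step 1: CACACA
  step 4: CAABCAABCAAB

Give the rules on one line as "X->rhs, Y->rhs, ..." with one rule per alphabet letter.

  step 0 ⇒ step 1: BBB ⇒ CA·CA·CA
    B ↦ CA
    A ↦ B  (constrained at step 1)
    C ↦ A  (constrained at step 1)

A->B, B->CA, C->A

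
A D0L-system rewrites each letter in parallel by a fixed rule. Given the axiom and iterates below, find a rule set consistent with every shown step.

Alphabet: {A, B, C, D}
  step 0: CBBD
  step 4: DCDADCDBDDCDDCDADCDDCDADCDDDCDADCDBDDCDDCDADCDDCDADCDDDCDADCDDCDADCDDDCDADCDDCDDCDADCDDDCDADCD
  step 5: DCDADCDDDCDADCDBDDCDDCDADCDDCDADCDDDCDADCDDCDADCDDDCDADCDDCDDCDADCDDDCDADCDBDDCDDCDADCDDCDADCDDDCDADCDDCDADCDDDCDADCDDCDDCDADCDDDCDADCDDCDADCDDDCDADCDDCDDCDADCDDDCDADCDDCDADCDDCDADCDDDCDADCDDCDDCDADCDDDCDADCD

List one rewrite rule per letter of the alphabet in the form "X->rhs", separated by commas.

A->D, B->BD, C->A, D->DCD

  step 4 ⇒ step 5: DCDADCDBDDCDDCDADCDDCDADCDDDCDADCDBDDCDDCDADCDDCDADCDDDCDADCDDCDADCDDDCDADCDDCDDCDADCDDDCDADCD ⇒ DCD·A·DCD·D·DCD·A·DCD·BD·DCD·DCD·A·DCD·DCD·A·DCD·D·DCD·A·DCD·DCD·A·DCD·D·DCD·A·DCD·DCD·DCD·A·DCD·D·DCD·A·DCD·BD·DCD·DCD·A·DCD·DCD·A·DCD·D·DCD·A·DCD·DCD·A·DCD·D·DCD·A·DCD·DCD·DCD·A·DCD·D·DCD·A·DCD·DCD·A·DCD·D·DCD·A·DCD·DCD·DCD·A·DCD·D·DCD·A·DCD·DCD·A·DCD·DCD·A·DCD·D·DCD·A·DCD·DCD·DCD·A·DCD·D·DCD·A·DCD
    A ↦ D
    B ↦ BD
    C ↦ A
    D ↦ DCD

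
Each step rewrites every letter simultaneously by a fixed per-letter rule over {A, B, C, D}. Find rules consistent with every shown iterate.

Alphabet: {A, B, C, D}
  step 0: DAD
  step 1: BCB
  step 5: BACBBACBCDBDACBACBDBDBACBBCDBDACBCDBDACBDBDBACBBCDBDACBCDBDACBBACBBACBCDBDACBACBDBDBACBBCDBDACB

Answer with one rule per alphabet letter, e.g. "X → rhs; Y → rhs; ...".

A->C, B->ACB, C->DBD, D->B

  step 0 ⇒ step 1: DAD ⇒ B·C·B
    A ↦ C
    D ↦ B
    B ↦ ACB  (constrained at step 1)
    C ↦ DBD  (constrained at step 1)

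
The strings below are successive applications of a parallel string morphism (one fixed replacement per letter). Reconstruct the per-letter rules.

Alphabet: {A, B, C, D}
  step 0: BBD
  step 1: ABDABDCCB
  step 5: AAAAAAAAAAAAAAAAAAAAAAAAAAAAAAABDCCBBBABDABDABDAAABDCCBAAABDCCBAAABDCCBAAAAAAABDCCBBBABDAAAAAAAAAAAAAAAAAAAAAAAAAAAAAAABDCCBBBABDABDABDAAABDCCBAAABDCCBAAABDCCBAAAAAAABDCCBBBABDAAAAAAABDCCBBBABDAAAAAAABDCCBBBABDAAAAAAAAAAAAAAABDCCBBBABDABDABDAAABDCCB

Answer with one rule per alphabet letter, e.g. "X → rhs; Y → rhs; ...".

A->AA, B->ABD, C->B, D->CCB

  step 0 ⇒ step 1: BBD ⇒ ABD·ABD·CCB
    B ↦ ABD
    D ↦ CCB
    A ↦ AA  (constrained at step 1)
    C ↦ B  (constrained at step 1)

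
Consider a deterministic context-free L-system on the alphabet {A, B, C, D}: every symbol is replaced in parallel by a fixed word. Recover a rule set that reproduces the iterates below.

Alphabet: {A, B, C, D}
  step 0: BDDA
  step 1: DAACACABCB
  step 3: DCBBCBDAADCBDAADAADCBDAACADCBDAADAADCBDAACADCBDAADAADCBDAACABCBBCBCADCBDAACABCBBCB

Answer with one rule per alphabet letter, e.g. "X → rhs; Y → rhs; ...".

A->BCB, B->DAA, C->DCB, D->CA

  step 0 ⇒ step 1: BDDA ⇒ DAA·CA·CA·BCB
    A ↦ BCB
    B ↦ DAA
    D ↦ CA
    C ↦ DCB  (constrained at step 1)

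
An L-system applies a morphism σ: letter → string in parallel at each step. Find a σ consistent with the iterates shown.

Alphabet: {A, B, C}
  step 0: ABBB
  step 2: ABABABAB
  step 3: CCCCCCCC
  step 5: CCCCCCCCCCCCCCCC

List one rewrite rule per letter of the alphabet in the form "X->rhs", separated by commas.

A->C, B->C, C->AB

  step 2 ⇒ step 3: ABABABAB ⇒ C·C·C·C·C·C·C·C
    A ↦ C
    B ↦ C
    C ↦ AB  (constrained at step 3)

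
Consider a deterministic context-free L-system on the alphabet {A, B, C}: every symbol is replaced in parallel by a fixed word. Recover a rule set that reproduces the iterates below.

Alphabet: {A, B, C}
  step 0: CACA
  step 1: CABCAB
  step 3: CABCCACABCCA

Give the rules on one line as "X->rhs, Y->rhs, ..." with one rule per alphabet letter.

A->B, B->C, C->CA

  step 0 ⇒ step 1: CACA ⇒ CA·B·CA·B
    A ↦ B
    C ↦ CA
    B ↦ C  (constrained at step 1)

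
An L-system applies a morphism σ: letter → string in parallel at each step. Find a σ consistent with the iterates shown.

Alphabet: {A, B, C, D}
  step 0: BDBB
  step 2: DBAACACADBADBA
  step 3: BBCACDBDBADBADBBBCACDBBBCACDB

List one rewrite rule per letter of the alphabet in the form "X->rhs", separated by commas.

  step 2 ⇒ step 3: DBAACACADBADBA ⇒ BBC·AC·DB·DB·A·DB·A·DB·BBC·AC·DB·BBC·AC·DB
    A ↦ DB
    B ↦ AC
    C ↦ A
    D ↦ BBC

A->DB, B->AC, C->A, D->BBC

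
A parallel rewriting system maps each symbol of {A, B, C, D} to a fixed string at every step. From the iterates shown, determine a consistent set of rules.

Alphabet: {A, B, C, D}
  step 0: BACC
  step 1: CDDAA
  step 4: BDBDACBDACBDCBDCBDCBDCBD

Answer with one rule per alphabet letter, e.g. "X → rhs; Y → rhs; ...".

  step 0 ⇒ step 1: BACC ⇒ C·DD·A·A
    A ↦ DD
    B ↦ C
    C ↦ A
    D ↦ BD  (constrained at step 1)

A->DD, B->C, C->A, D->BD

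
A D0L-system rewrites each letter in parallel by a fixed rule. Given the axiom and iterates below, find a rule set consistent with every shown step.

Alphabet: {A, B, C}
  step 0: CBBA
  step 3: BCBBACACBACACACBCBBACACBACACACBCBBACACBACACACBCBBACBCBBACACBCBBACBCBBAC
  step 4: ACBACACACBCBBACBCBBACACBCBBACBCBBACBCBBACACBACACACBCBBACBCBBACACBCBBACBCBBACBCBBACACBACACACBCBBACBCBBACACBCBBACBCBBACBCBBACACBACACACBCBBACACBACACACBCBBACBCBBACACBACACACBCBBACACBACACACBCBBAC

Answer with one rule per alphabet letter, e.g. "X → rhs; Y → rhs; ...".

A->BCB, B->AC, C->BAC

  step 3 ⇒ step 4: BCBBACACBACACACBCBBACACBACACACBCBBACACBACACACBCBBACBCBBACACBCBBACBCBBAC ⇒ AC·BAC·AC·AC·BCB·BAC·BCB·BAC·AC·BCB·BAC·BCB·BAC·BCB·BAC·AC·BAC·AC·AC·BCB·BAC·BCB·BAC·AC·BCB·BAC·BCB·BAC·BCB·BAC·AC·BAC·AC·AC·BCB·BAC·BCB·BAC·AC·BCB·BAC·BCB·BAC·BCB·BAC·AC·BAC·AC·AC·BCB·BAC·AC·BAC·AC·AC·BCB·BAC·BCB·BAC·AC·BAC·AC·AC·BCB·BAC·AC·BAC·AC·AC·BCB·BAC
    A ↦ BCB
    B ↦ AC
    C ↦ BAC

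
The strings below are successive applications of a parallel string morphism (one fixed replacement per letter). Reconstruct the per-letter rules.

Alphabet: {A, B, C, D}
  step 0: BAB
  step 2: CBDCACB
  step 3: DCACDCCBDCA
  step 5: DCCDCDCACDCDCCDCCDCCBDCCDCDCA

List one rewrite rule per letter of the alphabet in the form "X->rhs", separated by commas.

  step 2 ⇒ step 3: CBDCACB ⇒ DC·A·C·DC·CB·DC·A
    A ↦ CB
    B ↦ A
    C ↦ DC
    D ↦ C

A->CB, B->A, C->DC, D->C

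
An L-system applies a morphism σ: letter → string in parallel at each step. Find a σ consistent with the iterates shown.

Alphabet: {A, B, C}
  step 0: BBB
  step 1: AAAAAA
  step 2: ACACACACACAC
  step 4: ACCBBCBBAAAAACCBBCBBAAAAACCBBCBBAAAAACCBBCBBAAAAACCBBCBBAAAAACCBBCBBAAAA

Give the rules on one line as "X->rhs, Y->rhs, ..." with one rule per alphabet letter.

A->AC, B->AA, C->CBB

  step 1 ⇒ step 2: AAAAAA ⇒ AC·AC·AC·AC·AC·AC
    A ↦ AC
  step 0 ⇒ step 1: BBB ⇒ AA·AA·AA
    B ↦ AA
    C ↦ CBB  (constrained at step 2)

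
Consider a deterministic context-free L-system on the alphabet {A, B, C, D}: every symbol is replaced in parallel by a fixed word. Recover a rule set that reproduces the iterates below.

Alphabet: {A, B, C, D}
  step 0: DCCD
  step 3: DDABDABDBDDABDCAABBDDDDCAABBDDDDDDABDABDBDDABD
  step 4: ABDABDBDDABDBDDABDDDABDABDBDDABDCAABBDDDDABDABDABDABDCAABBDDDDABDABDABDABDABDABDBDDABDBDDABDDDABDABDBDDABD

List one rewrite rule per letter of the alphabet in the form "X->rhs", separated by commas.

  step 3 ⇒ step 4: DDABDABDBDDABDCAABBDDDDCAABBDDDDDDABDABDBDDABD ⇒ ABD·ABD·B·DD·ABD·B·DD·ABD·DD·ABD·ABD·B·DD·ABD·CAA·B·B·DD·DD·ABD·ABD·ABD·ABD·CAA·B·B·DD·DD·ABD·ABD·ABD·ABD·ABD·ABD·B·DD·ABD·B·DD·ABD·DD·ABD·ABD·B·DD·ABD
    A ↦ B
    B ↦ DD
    C ↦ CAA
    D ↦ ABD

A->B, B->DD, C->CAA, D->ABD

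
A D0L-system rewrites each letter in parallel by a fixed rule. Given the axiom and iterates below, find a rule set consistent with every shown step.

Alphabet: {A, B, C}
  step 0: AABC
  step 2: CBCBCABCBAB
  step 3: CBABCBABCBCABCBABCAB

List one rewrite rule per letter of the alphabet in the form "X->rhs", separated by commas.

  step 2 ⇒ step 3: CBCBCABCBAB ⇒ CB·AB·CB·AB·CB·C·AB·CB·AB·C·AB
    A ↦ C
    B ↦ AB
    C ↦ CB

A->C, B->AB, C->CB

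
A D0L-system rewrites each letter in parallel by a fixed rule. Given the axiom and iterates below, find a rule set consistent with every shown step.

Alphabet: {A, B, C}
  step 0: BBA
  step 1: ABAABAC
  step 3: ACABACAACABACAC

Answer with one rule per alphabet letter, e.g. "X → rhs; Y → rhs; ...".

  step 0 ⇒ step 1: BBA ⇒ ABA·ABA·C
    A ↦ C
    B ↦ ABA
    C ↦ A  (constrained at step 1)

A->C, B->ABA, C->A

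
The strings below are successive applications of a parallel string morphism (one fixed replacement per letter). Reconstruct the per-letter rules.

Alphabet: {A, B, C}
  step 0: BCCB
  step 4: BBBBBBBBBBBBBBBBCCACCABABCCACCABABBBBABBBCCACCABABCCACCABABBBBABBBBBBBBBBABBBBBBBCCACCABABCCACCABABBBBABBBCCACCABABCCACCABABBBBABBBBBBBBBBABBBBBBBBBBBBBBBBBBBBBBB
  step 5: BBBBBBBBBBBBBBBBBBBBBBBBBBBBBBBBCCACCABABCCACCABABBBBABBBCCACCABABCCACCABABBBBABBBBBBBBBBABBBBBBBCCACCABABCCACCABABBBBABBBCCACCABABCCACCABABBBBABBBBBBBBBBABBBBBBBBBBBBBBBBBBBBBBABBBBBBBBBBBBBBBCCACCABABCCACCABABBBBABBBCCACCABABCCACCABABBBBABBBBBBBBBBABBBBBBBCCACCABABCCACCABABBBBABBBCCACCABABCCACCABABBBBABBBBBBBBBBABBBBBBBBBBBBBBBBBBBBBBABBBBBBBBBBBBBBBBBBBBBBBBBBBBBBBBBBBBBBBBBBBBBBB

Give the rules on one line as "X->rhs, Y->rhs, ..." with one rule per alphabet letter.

A->BAB, B->BB, C->CCA

  step 4 ⇒ step 5: BBBBBBBBBBBBBBBBCCACCABABCCACCABABBBBABBBCCACCABABCCACCABABBBBABBBBBBBBBBABBBBBBBCCACCABABCCACCABABBBBABBBCCACCABABCCACCABABBBBABBBBBBBBBBABBBBBBBBBBBBBBBBBBBBBBB ⇒ BB·BB·BB·BB·BB·BB·BB·BB·BB·BB·BB·BB·BB·BB·BB·BB·CCA·CCA·BAB·CCA·CCA·BAB·BB·BAB·BB·CCA·CCA·BAB·CCA·CCA·BAB·BB·BAB·BB·BB·BB·BB·BAB·BB·BB·BB·CCA·CCA·BAB·CCA·CCA·BAB·BB·BAB·BB·CCA·CCA·BAB·CCA·CCA·BAB·BB·BAB·BB·BB·BB·BB·BAB·BB·BB·BB·BB·BB·BB·BB·BB·BB·BB·BAB·BB·BB·BB·BB·BB·BB·BB·CCA·CCA·BAB·CCA·CCA·BAB·BB·BAB·BB·CCA·CCA·BAB·CCA·CCA·BAB·BB·BAB·BB·BB·BB·BB·BAB·BB·BB·BB·CCA·CCA·BAB·CCA·CCA·BAB·BB·BAB·BB·CCA·CCA·BAB·CCA·CCA·BAB·BB·BAB·BB·BB·BB·BB·BAB·BB·BB·BB·BB·BB·BB·BB·BB·BB·BB·BAB·BB·BB·BB·BB·BB·BB·BB·BB·BB·BB·BB·BB·BB·BB·BB·BB·BB·BB·BB·BB·BB·BB·BB
    A ↦ BAB
    B ↦ BB
    C ↦ CCA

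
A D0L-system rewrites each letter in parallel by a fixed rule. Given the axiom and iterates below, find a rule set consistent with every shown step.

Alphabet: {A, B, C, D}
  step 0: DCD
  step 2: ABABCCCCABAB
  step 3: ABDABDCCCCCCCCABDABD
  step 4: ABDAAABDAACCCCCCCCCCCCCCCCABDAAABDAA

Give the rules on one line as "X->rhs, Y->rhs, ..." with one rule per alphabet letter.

  step 3 ⇒ step 4: ABDABDCCCCCCCCABDABD ⇒ AB·D·AA·AB·D·AA·CC·CC·CC·CC·CC·CC·CC·CC·AB·D·AA·AB·D·AA
    A ↦ AB
    B ↦ D
    C ↦ CC
    D ↦ AA

A->AB, B->D, C->CC, D->AA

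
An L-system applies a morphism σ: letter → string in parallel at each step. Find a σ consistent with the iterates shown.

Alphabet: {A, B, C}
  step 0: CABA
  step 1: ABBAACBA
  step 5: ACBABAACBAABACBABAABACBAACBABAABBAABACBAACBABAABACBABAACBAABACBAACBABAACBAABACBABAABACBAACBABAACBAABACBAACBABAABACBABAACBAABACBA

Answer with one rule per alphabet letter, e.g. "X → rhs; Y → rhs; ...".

  step 0 ⇒ step 1: CABA ⇒ AB·BA·AC·BA
    A ↦ BA
    B ↦ AC
    C ↦ AB

A->BA, B->AC, C->AB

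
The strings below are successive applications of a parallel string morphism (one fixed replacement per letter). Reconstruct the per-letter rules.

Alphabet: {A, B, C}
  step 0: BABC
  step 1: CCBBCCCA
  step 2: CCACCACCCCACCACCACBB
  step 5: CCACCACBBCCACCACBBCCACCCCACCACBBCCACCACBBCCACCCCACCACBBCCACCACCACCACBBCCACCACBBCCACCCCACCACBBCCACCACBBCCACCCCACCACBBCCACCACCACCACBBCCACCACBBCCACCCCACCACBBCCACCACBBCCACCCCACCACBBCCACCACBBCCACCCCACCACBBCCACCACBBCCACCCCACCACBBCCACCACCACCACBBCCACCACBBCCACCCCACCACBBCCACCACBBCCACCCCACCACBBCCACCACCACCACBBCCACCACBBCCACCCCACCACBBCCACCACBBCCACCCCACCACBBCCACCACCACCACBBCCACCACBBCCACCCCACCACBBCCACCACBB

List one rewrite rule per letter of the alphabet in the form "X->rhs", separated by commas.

A->CBB, B->C, C->CCA

  step 1 ⇒ step 2: CCBBCCCA ⇒ CCA·CCA·C·C·CCA·CCA·CCA·CBB
    A ↦ CBB
    B ↦ C
    C ↦ CCA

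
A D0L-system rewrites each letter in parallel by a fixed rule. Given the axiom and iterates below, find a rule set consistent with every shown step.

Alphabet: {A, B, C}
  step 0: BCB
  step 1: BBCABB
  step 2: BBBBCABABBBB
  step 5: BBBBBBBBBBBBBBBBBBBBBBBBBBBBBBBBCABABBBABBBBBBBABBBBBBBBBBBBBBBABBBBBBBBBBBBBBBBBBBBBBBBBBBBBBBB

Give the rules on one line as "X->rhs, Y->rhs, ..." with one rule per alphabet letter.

A->BA, B->BB, C->CA

  step 1 ⇒ step 2: BBCABB ⇒ BB·BB·CA·BA·BB·BB
    A ↦ BA
    B ↦ BB
    C ↦ CA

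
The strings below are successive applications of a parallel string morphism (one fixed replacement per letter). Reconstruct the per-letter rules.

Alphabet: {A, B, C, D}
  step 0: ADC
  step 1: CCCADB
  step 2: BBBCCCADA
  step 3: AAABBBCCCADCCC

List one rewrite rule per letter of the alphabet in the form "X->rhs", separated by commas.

A->CCC, B->A, C->B, D->AD

  step 2 ⇒ step 3: BBBCCCADA ⇒ A·A·A·B·B·B·CCC·AD·CCC
    A ↦ CCC
    B ↦ A
    C ↦ B
    D ↦ AD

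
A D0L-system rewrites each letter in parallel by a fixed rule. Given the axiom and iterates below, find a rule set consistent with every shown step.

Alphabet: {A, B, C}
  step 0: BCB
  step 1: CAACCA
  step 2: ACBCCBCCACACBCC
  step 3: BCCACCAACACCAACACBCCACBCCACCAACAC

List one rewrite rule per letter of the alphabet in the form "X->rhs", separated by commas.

A->BCC, B->CA, C->AC

  step 2 ⇒ step 3: ACBCCBCCACACBCC ⇒ BCC·AC·CA·AC·AC·CA·AC·AC·BCC·AC·BCC·AC·CA·AC·AC
    A ↦ BCC
    B ↦ CA
    C ↦ AC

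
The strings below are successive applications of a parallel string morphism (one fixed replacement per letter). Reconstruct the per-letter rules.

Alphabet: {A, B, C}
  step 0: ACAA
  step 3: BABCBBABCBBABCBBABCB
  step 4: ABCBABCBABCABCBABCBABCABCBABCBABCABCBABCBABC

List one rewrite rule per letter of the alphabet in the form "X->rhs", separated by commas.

  step 3 ⇒ step 4: BABCBBABCBBABCBBABCB ⇒ ABC·B·ABC·B·ABC·ABC·B·ABC·B·ABC·ABC·B·ABC·B·ABC·ABC·B·ABC·B·ABC
    A ↦ B
    B ↦ ABC
    C ↦ B

A->B, B->ABC, C->B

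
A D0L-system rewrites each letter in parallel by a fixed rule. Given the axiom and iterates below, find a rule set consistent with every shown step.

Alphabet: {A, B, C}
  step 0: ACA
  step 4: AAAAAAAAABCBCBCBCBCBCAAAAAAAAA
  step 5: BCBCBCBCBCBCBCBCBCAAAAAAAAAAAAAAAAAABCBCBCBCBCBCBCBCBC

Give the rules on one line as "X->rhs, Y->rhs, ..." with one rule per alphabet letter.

  step 4 ⇒ step 5: AAAAAAAAABCBCBCBCBCBCAAAAAAAAA ⇒ BC·BC·BC·BC·BC·BC·BC·BC·BC·A·AA·A·AA·A·AA·A·AA·A·AA·A·AA·BC·BC·BC·BC·BC·BC·BC·BC·BC
    A ↦ BC
    B ↦ A
    C ↦ AA

A->BC, B->A, C->AA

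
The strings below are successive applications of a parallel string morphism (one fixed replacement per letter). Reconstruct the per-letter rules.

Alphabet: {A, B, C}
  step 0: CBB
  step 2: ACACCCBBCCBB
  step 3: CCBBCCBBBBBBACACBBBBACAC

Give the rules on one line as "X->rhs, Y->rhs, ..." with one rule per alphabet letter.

A->CC, B->AC, C->BB

  step 2 ⇒ step 3: ACACCCBBCCBB ⇒ CC·BB·CC·BB·BB·BB·AC·AC·BB·BB·AC·AC
    A ↦ CC
    B ↦ AC
    C ↦ BB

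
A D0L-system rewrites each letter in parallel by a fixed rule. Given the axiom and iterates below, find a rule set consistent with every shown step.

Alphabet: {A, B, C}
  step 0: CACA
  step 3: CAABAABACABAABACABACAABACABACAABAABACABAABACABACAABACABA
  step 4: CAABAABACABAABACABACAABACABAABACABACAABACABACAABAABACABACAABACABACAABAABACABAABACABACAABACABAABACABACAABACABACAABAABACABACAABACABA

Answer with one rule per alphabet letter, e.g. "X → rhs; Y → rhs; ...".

  step 3 ⇒ step 4: CAABAABACABAABACABACAABACABACAABAABACABAABACABACAABACABA ⇒ CA·ABA·ABA·C·ABA·ABA·C·ABA·CA·ABA·C·ABA·ABA·C·ABA·CA·ABA·C·ABA·CA·ABA·ABA·C·ABA·CA·ABA·C·ABA·CA·ABA·ABA·C·ABA·ABA·C·ABA·CA·ABA·C·ABA·ABA·C·ABA·CA·ABA·C·ABA·CA·ABA·ABA·C·ABA·CA·ABA·C·ABA
    A ↦ ABA
    B ↦ C
    C ↦ CA

A->ABA, B->C, C->CA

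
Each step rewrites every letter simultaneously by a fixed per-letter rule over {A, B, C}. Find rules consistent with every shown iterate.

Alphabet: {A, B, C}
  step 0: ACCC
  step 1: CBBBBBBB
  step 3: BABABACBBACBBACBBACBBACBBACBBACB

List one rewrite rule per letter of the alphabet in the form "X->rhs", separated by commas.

  step 0 ⇒ step 1: ACCC ⇒ CB·BB·BB·BB
    A ↦ CB
    C ↦ BB
    B ↦ BA  (constrained at step 1)

A->CB, B->BA, C->BB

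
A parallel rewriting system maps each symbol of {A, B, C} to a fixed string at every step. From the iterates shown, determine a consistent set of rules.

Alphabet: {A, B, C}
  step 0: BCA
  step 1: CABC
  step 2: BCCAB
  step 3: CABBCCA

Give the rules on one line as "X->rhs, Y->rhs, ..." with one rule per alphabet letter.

  step 2 ⇒ step 3: BCCAB ⇒ CA·B·B·C·CA
    A ↦ C
    B ↦ CA
    C ↦ B

A->C, B->CA, C->B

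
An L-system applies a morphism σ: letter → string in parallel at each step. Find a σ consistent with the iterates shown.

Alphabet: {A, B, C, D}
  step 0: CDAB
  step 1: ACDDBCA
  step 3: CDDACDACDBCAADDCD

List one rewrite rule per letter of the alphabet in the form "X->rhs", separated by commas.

A->D, B->BCA, C->A, D->CD

  step 0 ⇒ step 1: CDAB ⇒ A·CD·D·BCA
    A ↦ D
    B ↦ BCA
    C ↦ A
    D ↦ CD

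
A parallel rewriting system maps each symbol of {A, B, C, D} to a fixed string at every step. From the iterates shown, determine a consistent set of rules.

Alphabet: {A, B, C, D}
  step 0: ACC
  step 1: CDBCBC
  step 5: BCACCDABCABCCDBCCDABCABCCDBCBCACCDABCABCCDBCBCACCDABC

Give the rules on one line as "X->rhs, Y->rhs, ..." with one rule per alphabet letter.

  step 0 ⇒ step 1: ACC ⇒ CD·BC·BC
    A ↦ CD
    C ↦ BC
    B ↦ A  (constrained at step 1)
    D ↦ AC  (constrained at step 1)

A->CD, B->A, C->BC, D->AC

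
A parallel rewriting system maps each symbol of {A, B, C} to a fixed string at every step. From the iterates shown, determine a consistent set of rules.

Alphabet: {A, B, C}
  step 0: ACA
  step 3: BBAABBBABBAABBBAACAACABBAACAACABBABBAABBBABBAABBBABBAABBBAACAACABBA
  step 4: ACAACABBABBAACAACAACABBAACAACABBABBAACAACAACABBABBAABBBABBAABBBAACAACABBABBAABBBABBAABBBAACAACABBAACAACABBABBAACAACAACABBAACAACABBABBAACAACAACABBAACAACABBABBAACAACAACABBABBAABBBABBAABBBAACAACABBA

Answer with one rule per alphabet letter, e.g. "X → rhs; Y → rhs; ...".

A->BBA, B->ACA, C->AB

  step 3 ⇒ step 4: BBAABBBABBAABBBAACAACABBAACAACABBABBAABBBABBAABBBABBAABBBAACAACABBA ⇒ ACA·ACA·BBA·BBA·ACA·ACA·ACA·BBA·ACA·ACA·BBA·BBA·ACA·ACA·ACA·BBA·BBA·AB·BBA·BBA·AB·BBA·ACA·ACA·BBA·BBA·AB·BBA·BBA·AB·BBA·ACA·ACA·BBA·ACA·ACA·BBA·BBA·ACA·ACA·ACA·BBA·ACA·ACA·BBA·BBA·ACA·ACA·ACA·BBA·ACA·ACA·BBA·BBA·ACA·ACA·ACA·BBA·BBA·AB·BBA·BBA·AB·BBA·ACA·ACA·BBA
    A ↦ BBA
    B ↦ ACA
    C ↦ AB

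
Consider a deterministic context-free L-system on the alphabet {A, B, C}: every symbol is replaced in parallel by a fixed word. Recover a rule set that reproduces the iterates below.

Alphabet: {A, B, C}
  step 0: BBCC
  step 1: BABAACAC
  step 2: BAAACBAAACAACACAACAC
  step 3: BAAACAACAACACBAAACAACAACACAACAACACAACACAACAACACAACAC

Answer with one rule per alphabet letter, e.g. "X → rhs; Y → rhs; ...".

  step 2 ⇒ step 3: BAAACBAAACAACACAACAC ⇒ BA·AAC·AAC·AAC·AC·BA·AAC·AAC·AAC·AC·AAC·AAC·AC·AAC·AC·AAC·AAC·AC·AAC·AC
    A ↦ AAC
    B ↦ BA
    C ↦ AC

A->AAC, B->BA, C->AC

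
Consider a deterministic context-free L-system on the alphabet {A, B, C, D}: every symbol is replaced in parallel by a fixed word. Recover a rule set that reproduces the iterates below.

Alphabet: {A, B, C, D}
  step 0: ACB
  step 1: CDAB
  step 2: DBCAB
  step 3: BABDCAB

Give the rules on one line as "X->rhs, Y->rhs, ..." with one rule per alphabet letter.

A->C, B->AB, C->D, D->B

  step 2 ⇒ step 3: DBCAB ⇒ B·AB·D·C·AB
    A ↦ C
    B ↦ AB
    C ↦ D
    D ↦ B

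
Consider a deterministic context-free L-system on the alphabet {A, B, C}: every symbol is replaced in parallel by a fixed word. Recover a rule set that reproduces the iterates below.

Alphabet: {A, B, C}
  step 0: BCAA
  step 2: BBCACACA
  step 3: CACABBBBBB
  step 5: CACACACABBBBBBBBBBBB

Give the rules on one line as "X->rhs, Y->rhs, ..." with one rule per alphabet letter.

A->B, B->CA, C->B

  step 2 ⇒ step 3: BBCACACA ⇒ CA·CA·B·B·B·B·B·B
    A ↦ B
    B ↦ CA
    C ↦ B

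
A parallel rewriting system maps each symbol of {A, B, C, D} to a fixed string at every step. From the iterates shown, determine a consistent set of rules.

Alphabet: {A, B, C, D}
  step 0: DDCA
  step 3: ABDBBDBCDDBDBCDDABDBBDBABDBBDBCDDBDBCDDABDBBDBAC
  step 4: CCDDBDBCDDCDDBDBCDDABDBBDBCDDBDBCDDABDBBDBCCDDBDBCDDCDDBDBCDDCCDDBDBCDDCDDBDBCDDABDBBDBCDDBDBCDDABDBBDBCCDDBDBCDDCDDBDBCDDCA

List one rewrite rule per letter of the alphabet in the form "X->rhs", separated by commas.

A->C, B->CDD, C->A, D->BDB

  step 3 ⇒ step 4: ABDBBDBCDDBDBCDDABDBBDBABDBBDBCDDBDBCDDABDBBDBAC ⇒ C·CDD·BDB·CDD·CDD·BDB·CDD·A·BDB·BDB·CDD·BDB·CDD·A·BDB·BDB·C·CDD·BDB·CDD·CDD·BDB·CDD·C·CDD·BDB·CDD·CDD·BDB·CDD·A·BDB·BDB·CDD·BDB·CDD·A·BDB·BDB·C·CDD·BDB·CDD·CDD·BDB·CDD·C·A
    A ↦ C
    B ↦ CDD
    C ↦ A
    D ↦ BDB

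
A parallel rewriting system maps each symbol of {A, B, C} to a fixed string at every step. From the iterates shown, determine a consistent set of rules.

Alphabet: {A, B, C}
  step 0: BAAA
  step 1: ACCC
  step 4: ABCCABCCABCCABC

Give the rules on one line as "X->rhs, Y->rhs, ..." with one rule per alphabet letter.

  step 0 ⇒ step 1: BAAA ⇒ A·C·C·C
    A ↦ C
    B ↦ A
    C ↦ BC  (constrained at step 1)

A->C, B->A, C->BC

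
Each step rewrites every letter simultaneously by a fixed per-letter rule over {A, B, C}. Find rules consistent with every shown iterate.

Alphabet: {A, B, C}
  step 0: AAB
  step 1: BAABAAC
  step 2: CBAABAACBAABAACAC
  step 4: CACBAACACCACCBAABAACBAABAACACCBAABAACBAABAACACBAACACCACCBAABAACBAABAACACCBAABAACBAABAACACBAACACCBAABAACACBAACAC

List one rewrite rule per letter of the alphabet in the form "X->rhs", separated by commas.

A->BAA, B->C, C->CAC

  step 1 ⇒ step 2: BAABAAC ⇒ C·BAA·BAA·C·BAA·BAA·CAC
    A ↦ BAA
    B ↦ C
    C ↦ CAC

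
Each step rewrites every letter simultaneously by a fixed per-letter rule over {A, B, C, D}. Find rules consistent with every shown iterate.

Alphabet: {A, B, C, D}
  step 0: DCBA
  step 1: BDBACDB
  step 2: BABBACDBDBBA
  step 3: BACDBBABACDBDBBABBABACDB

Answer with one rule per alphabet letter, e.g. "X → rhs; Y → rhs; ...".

  step 2 ⇒ step 3: BABBACDBDBBA ⇒ BA·CDB·BA·BA·CDB·D·B·BA·B·BA·BA·CDB
    A ↦ CDB
    B ↦ BA
    C ↦ D
    D ↦ B

A->CDB, B->BA, C->D, D->B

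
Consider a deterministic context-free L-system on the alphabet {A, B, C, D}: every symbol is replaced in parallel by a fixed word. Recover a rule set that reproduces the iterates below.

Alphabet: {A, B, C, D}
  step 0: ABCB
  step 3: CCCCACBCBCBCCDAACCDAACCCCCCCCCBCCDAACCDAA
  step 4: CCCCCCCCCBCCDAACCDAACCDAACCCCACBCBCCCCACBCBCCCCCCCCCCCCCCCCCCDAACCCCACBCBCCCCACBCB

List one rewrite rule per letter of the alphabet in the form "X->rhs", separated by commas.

  step 3 ⇒ step 4: CCCCACBCBCBCCDAACCDAACCCCCCCCCBCCDAACCDAA ⇒ CC·CC·CC·CC·CB·CC·DAA·CC·DAA·CC·DAA·CC·CC·A·CB·CB·CC·CC·A·CB·CB·CC·CC·CC·CC·CC·CC·CC·CC·CC·DAA·CC·CC·A·CB·CB·CC·CC·A·CB·CB
    A ↦ CB
    B ↦ DAA
    C ↦ CC
    D ↦ A

A->CB, B->DAA, C->CC, D->A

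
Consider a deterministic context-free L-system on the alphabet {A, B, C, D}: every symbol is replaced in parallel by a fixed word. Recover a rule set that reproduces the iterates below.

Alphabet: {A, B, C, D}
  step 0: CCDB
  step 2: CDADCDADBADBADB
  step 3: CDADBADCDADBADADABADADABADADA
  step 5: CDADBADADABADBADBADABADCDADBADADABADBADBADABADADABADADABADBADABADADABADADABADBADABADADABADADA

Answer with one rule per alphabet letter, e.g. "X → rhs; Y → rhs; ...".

A->B, B->ADA, C->CD, D->AD

  step 2 ⇒ step 3: CDADCDADBADBADB ⇒ CD·AD·B·AD·CD·AD·B·AD·ADA·B·AD·ADA·B·AD·ADA
    A ↦ B
    B ↦ ADA
    C ↦ CD
    D ↦ AD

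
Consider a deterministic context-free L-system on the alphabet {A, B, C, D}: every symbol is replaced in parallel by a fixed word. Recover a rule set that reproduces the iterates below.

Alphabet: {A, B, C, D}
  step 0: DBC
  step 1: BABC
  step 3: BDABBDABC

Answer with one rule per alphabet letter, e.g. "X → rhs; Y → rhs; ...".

  step 0 ⇒ step 1: DBC ⇒ B·A·BC
    B ↦ A
    C ↦ BC
    D ↦ B
    A ↦ BD  (constrained at step 1)

A->BD, B->A, C->BC, D->B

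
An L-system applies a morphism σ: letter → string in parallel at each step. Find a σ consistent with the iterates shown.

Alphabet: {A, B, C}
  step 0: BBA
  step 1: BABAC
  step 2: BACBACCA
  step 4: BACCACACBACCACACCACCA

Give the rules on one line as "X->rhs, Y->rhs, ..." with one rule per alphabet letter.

  step 1 ⇒ step 2: BABAC ⇒ BA·C·BA·C·CA
    A ↦ C
    B ↦ BA
    C ↦ CA

A->C, B->BA, C->CA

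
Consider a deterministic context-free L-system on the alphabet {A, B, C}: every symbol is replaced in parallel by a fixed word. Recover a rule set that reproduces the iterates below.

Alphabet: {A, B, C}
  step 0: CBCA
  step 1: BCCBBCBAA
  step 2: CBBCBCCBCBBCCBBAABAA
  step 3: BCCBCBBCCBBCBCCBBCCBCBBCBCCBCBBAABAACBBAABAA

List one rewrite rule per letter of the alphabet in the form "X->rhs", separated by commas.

A->BAA, B->CB, C->BC

  step 2 ⇒ step 3: CBBCBCCBCBBCCBBAABAA ⇒ BC·CB·CB·BC·CB·BC·BC·CB·BC·CB·CB·BC·BC·CB·CB·BAA·BAA·CB·BAA·BAA
    A ↦ BAA
    B ↦ CB
    C ↦ BC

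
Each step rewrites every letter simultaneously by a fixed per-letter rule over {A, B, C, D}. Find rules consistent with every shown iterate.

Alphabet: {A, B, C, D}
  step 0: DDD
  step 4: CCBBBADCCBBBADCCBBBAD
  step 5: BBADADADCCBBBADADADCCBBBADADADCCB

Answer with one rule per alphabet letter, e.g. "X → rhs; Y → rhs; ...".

A->C, B->AD, C->B, D->CB

  step 4 ⇒ step 5: CCBBBADCCBBBADCCBBBAD ⇒ B·B·AD·AD·AD·C·CB·B·B·AD·AD·AD·C·CB·B·B·AD·AD·AD·C·CB
    A ↦ C
    B ↦ AD
    C ↦ B
    D ↦ CB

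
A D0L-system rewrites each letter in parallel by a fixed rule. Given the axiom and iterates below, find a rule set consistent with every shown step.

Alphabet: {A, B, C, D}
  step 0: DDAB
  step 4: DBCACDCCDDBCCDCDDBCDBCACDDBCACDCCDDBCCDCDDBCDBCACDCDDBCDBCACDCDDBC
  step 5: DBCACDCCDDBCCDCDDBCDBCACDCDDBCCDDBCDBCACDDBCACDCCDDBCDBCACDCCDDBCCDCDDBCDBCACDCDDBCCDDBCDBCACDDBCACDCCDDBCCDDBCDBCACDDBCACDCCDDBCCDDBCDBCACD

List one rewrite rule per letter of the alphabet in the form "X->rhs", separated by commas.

  step 4 ⇒ step 5: DBCACDCCDDBCCDCDDBCDBCACDDBCACDCCDDBCCDCDDBCDBCACDCDDBCDBCACDCDDBC ⇒ DBC·A·CD·C·CD·DBC·CD·CD·DBC·DBC·A·CD·CD·DBC·CD·DBC·DBC·A·CD·DBC·A·CD·C·CD·DBC·DBC·A·CD·C·CD·DBC·CD·CD·DBC·DBC·A·CD·CD·DBC·CD·DBC·DBC·A·CD·DBC·A·CD·C·CD·DBC·CD·DBC·DBC·A·CD·DBC·A·CD·C·CD·DBC·CD·DBC·DBC·A·CD
    A ↦ C
    B ↦ A
    C ↦ CD
    D ↦ DBC

A->C, B->A, C->CD, D->DBC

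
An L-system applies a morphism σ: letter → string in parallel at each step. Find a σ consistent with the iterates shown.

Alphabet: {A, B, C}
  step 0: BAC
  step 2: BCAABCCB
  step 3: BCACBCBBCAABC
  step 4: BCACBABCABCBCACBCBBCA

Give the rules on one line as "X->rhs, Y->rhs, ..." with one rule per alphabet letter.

A->CB, B->BC, C->A

  step 3 ⇒ step 4: BCACBCBBCAABC ⇒ BC·A·CB·A·BC·A·BC·BC·A·CB·CB·BC·A
    A ↦ CB
    B ↦ BC
    C ↦ A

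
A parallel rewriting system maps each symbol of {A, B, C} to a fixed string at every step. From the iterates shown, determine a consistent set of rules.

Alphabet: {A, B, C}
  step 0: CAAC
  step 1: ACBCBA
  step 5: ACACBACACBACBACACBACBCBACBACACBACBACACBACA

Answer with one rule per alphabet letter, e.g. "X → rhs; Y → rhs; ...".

A->CB, B->CA, C->A

  step 0 ⇒ step 1: CAAC ⇒ A·CB·CB·A
    A ↦ CB
    C ↦ A
    B ↦ CA  (constrained at step 1)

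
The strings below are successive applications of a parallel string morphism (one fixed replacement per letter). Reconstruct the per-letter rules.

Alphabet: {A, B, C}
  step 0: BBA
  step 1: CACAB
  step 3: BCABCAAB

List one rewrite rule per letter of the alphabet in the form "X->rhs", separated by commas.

  step 0 ⇒ step 1: BBA ⇒ CA·CA·B
    A ↦ B
    B ↦ CA
    C ↦ A  (constrained at step 1)

A->B, B->CA, C->A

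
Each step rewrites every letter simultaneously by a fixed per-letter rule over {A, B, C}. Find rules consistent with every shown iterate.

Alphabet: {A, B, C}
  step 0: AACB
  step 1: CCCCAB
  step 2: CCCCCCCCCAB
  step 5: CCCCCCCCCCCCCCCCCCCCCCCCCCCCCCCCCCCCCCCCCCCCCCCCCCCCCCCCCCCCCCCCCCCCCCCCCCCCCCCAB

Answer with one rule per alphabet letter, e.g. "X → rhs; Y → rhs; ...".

  step 1 ⇒ step 2: CCCCAB ⇒ CC·CC·CC·CC·C·AB
    A ↦ C
    B ↦ AB
    C ↦ CC

A->C, B->AB, C->CC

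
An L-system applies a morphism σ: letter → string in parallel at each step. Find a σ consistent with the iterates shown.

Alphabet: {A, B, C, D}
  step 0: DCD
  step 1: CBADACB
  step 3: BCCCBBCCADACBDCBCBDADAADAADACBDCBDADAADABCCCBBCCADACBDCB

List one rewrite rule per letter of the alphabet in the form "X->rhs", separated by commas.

  step 0 ⇒ step 1: DCD ⇒ CB·ADA·CB
    C ↦ ADA
    D ↦ CB
    A ↦ BCC  (constrained at step 1)
    B ↦ CBD  (constrained at step 1)

A->BCC, B->CBD, C->ADA, D->CB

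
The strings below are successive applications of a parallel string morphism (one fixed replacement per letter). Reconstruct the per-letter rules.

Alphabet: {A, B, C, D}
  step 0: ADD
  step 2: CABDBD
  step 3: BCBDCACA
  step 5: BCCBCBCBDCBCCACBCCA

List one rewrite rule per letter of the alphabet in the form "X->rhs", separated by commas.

A->BD, B->C, C->BC, D->A

  step 2 ⇒ step 3: CABDBD ⇒ BC·BD·C·A·C·A
    A ↦ BD
    B ↦ C
    C ↦ BC
    D ↦ A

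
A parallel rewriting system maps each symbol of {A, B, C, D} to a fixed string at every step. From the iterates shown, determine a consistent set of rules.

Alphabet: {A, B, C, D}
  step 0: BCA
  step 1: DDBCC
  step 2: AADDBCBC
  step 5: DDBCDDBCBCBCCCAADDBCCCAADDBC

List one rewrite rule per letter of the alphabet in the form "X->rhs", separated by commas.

  step 1 ⇒ step 2: DDBCC ⇒ A·A·DD·BC·BC
    B ↦ DD
    C ↦ BC
    D ↦ A
  step 0 ⇒ step 1: BCA ⇒ DD·BC·C
    A ↦ C

A->C, B->DD, C->BC, D->A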